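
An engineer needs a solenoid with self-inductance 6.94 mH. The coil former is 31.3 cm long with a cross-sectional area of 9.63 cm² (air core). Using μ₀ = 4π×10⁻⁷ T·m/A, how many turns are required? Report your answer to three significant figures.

A = 9.63 cm² = 9.630×10^-4 m².
From L = μ₀N²A/ℓ, N = √(Lℓ / (μ₀A)).
N = √[(6.940×10^-3)(0.313) / ((4π×10⁻⁷)×9.630×10^-4)] = √(1.795×10^6) ≈ 1339.8.

N ≈ 1340 turns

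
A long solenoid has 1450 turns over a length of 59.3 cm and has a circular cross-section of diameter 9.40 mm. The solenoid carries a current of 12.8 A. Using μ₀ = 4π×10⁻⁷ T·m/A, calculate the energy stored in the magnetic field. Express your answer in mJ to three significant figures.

U ≈ 25.3 mJ

A = π(d/2)² = π(4.700×10^-3 m)² = 6.940×10^-5 m².
L = μ₀N²A/ℓ = (4π×10⁻⁷)(1450)²(6.940×10^-5)/(0.593) = 3.092×10^-4 H.
U = ½LI² = ½(3.092×10^-4)(12.8)² = 2.533×10^-2 J.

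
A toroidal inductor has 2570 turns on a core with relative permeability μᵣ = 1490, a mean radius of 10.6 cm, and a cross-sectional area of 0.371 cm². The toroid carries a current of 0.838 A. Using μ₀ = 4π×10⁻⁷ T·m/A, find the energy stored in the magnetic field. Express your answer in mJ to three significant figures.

L = μ₀μᵣN²A/(2πR) = (4π×10⁻⁷)(1490)(2570)²(3.710×10^-5)/(2π×0.106) = 0.6889 H.
U = ½LI² = ½(0.6889)(0.838)² = 0.2419 J.

U ≈ 242 mJ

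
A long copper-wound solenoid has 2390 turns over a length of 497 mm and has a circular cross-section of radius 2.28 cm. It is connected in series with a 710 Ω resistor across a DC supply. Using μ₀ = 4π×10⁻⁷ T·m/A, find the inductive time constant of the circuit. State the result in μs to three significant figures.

A = πr² = π(2.280×10^-2 m)² = 1.633×10^-3 m².
L = μ₀N²A/ℓ = (4π×10⁻⁷)(2390)²(1.633×10^-3)/(0.497) = 2.359×10^-2 H.
τ = L/R = (2.359×10^-2)/(710) = 3.322×10^-5 s.

τ ≈ 33.2 μs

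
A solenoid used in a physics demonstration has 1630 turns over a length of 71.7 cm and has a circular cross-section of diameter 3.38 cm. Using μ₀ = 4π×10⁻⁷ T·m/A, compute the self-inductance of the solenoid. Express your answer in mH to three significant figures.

A = π(d/2)² = π(1.690×10^-2 m)² = 8.973×10^-4 m².
For a long solenoid, L = μ₀N²A/ℓ.
L = (4π×10⁻⁷)(1630)²(8.973×10^-4)/(0.717 m) = 4.178×10^-3 H.

L ≈ 4.18 mH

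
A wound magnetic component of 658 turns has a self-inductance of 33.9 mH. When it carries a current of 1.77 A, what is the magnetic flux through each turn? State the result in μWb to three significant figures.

Φ_B ≈ 91.2 μWb

From L = NΦ_B/I, the flux per turn is Φ_B = LI/N.
Φ_B = (3.390×10^-2 H)(1.77 A)/658 = 9.119×10^-5 Wb.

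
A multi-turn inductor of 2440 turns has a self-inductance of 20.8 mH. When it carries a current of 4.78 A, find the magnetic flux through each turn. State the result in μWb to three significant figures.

From L = NΦ_B/I, the flux per turn is Φ_B = LI/N.
Φ_B = (2.080×10^-2 H)(4.78 A)/2440 = 4.0748×10^-5 Wb.

Φ_B ≈ 40.7 μWb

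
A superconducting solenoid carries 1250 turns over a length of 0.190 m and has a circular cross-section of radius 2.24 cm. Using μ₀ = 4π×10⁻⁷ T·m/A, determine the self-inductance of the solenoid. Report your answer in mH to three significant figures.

L ≈ 16.3 mH

A = πr² = π(2.240×10^-2 m)² = 1.576×10^-3 m².
For a long solenoid, L = μ₀N²A/ℓ.
L = (4π×10⁻⁷)(1250)²(1.576×10^-3)/(0.19 m) = 1.629×10^-2 H.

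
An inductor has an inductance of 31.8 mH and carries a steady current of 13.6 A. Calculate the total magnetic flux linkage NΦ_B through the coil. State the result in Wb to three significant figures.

NΦ_B ≈ 0.432 Wb

From L = NΦ_B/I, the flux linkage is NΦ_B = LI.
NΦ_B = (3.180×10^-2 H)(13.6 A) = 0.43248 Wb.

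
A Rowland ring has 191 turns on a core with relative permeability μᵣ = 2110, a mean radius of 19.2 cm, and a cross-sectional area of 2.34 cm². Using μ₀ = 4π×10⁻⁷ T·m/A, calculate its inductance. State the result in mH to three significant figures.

For a thin toroid, L = μ₀μᵣN²A/(2πR).
L = (4π×10⁻⁷)(2110)(191)²(2.340×10^-4) / (2π×0.192 m) = 1.876×10^-2 H.

L ≈ 18.8 mH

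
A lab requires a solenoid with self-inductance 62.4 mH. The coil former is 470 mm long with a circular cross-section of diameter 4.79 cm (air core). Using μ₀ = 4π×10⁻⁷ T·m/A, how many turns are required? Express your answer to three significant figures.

N ≈ 3600 turns

A = π(d/2)² = π(2.395×10^-2 m)² = 1.802×10^-3 m².
From L = μ₀N²A/ℓ, N = √(Lℓ / (μ₀A)).
N = √[(6.240×10^-2)(0.47) / ((4π×10⁻⁷)×1.802×10^-3)] = √(1.295×10^7) ≈ 3598.8.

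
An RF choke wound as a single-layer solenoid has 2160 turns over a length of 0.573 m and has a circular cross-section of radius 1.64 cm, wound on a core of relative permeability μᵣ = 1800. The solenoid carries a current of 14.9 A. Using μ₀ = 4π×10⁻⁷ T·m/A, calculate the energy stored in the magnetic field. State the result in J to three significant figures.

A = πr² = π(1.640×10^-2 m)² = 8.450×10^-4 m².
L = μ₀μᵣN²A/ℓ = (4π×10⁻⁷)(1800)(2160)²(8.450×10^-4)/(0.573) = 15.56 H.
U = ½LI² = ½(15.56)(14.9)² = 1.727×10^3 J.

U ≈ 1730 J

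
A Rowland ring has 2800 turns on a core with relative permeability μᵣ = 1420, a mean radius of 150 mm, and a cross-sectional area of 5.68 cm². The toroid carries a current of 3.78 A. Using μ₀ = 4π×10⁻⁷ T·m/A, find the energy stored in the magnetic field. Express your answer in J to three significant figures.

L = μ₀μᵣN²A/(2πR) = (4π×10⁻⁷)(1420)(2800)²(5.680×10^-4)/(2π×0.15) = 8.431 H.
U = ½LI² = ½(8.431)(3.78)² = 60.23 J.

U ≈ 60.2 J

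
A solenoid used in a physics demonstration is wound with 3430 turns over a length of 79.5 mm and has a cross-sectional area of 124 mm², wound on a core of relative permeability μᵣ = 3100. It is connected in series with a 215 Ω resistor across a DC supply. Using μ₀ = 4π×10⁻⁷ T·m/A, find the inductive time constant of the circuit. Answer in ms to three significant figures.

A = 124 mm² = 1.240×10^-4 m².
L = μ₀μᵣN²A/ℓ = (4π×10⁻⁷)(3100)(3430)²(1.240×10^-4)/(7.950×10^-2) = 71.48 H.
τ = L/R = (71.48)/(215) = 0.33249 s.

τ ≈ 332 ms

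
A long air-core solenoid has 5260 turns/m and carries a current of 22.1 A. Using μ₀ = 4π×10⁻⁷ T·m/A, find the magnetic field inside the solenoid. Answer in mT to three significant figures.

Inside a long solenoid, B = μ₀nI.
B = (4π×10⁻⁷)(5.260×10^3 m⁻¹)(22.1 A) = 0.1461 T.

B ≈ 146 mT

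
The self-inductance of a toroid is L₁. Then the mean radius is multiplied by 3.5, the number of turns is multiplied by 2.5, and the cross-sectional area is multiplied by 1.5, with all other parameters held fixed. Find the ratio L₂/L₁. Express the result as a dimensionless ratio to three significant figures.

For a toroid, L ∝ μᵣN²A/R.
L₂/L₁ = (3.5)^-1 × (2.5)^2 × (1.5) = 2.68.

L₂/L₁ = 2.68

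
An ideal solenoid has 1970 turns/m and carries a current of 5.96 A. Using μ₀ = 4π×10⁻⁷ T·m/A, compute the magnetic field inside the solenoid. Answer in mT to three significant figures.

Inside a long solenoid, B = μ₀nI.
B = (4π×10⁻⁷)(1.970×10^3 m⁻¹)(5.96 A) = 1.475×10^-2 T.

B ≈ 14.8 mT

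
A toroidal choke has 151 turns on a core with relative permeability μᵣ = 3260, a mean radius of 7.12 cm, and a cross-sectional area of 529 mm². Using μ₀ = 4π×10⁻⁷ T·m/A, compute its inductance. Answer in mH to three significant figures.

L ≈ 110 mH

For a thin toroid, L = μ₀μᵣN²A/(2πR).
L = (4π×10⁻⁷)(3260)(151)²(5.290×10^-4) / (2π×7.120×10^-2 m) = 0.11045 H.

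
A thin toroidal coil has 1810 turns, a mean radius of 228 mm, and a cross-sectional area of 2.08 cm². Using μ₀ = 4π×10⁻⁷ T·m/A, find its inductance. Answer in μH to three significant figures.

L ≈ 598 μH

For a thin toroid, L = μ₀N²A/(2πR).
L = (4π×10⁻⁷)(1810)²(2.080×10^-4) / (2π×0.228 m) = 5.977×10^-4 H.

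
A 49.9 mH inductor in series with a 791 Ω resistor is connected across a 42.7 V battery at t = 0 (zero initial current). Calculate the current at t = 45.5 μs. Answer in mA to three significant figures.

I ≈ 27.7 mA

τ = L/R = 4.990×10^-2/791 = 6.308×10^-5 s; final current I_∞ = ε/R = 42.7/791 = 5.398×10^-2 A.
I(t) = I_∞(1 − e^(−t/τ)) with t/τ = 0.721.
I = (5.398×10^-2)(1 − e^(−0.721)) = 2.774×10^-2 A.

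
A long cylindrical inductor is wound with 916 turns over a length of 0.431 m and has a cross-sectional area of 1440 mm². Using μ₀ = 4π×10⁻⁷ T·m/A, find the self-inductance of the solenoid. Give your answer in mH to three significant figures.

L ≈ 3.52 mH

A = 1440 mm² = 1.440×10^-3 m².
For a long solenoid, L = μ₀N²A/ℓ.
L = (4π×10⁻⁷)(916)²(1.440×10^-3)/(0.431 m) = 3.523×10^-3 H.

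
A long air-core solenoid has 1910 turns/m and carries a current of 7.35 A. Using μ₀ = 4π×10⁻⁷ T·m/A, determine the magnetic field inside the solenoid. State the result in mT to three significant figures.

Inside a long solenoid, B = μ₀nI.
B = (4π×10⁻⁷)(1.910×10^3 m⁻¹)(7.35 A) = 1.764×10^-2 T.

B ≈ 17.6 mT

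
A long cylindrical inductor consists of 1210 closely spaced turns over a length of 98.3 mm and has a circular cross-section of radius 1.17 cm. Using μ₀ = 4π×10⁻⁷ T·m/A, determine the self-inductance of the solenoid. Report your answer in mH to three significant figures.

A = πr² = π(1.170×10^-2 m)² = 4.301×10^-4 m².
For a long solenoid, L = μ₀N²A/ℓ.
L = (4π×10⁻⁷)(1210)²(4.301×10^-4)/(9.830×10^-2 m) = 8.049×10^-3 H.

L ≈ 8.05 mH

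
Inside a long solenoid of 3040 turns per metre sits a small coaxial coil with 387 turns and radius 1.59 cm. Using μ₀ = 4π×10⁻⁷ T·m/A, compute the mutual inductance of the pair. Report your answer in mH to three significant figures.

M ≈ 1.17 mH

The outer solenoid produces a uniform field B₁ = μ₀n₁I₁ across the inner coil,
so the flux linkage is N₂Φ = N₂B₁A₂ = μ₀n₁N₂A₂·I₁, giving M = μ₀n₁N₂A₂.
A₂ = πr² = π(1.590×10^-2 m)² = 7.942×10^-4 m².
M = (4π×10⁻⁷)(3040)(387)(7.942×10^-4) = 1.174×10^-3 H.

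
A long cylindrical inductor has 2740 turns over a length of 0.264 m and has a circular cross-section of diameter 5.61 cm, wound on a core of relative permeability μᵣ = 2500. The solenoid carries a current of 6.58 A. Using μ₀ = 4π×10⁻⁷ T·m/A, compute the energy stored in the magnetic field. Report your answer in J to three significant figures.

U ≈ 4780 J

A = π(d/2)² = π(2.805×10^-2 m)² = 2.472×10^-3 m².
L = μ₀μᵣN²A/ℓ = (4π×10⁻⁷)(2500)(2740)²(2.472×10^-3)/(0.264) = 220.8 H.
U = ½LI² = ½(220.8)(6.58)² = 4.781×10^3 J.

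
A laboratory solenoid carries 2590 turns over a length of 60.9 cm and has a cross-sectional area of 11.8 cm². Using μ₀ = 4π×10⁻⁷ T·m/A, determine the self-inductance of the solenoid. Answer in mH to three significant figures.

A = 11.8 cm² = 1.180×10^-3 m².
For a long solenoid, L = μ₀N²A/ℓ.
L = (4π×10⁻⁷)(2590)²(1.180×10^-3)/(0.609 m) = 1.633×10^-2 H.

L ≈ 16.3 mH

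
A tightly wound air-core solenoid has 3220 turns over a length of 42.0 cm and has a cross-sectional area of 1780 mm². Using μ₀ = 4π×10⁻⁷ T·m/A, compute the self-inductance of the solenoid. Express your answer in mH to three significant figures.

A = 1780 mm² = 1.780×10^-3 m².
For a long solenoid, L = μ₀N²A/ℓ.
L = (4π×10⁻⁷)(3220)²(1.780×10^-3)/(0.42 m) = 5.522×10^-2 H.

L ≈ 55.2 mH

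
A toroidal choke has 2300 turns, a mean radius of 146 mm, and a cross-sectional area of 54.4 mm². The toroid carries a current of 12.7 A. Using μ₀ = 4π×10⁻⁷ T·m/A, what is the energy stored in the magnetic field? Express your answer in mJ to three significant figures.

U ≈ 31.8 mJ

L = μ₀N²A/(2πR) = (4π×10⁻⁷)(2300)²(5.440×10^-5)/(2π×0.146) = 3.942×10^-4 H.
U = ½LI² = ½(3.942×10^-4)(12.7)² = 3.179×10^-2 J.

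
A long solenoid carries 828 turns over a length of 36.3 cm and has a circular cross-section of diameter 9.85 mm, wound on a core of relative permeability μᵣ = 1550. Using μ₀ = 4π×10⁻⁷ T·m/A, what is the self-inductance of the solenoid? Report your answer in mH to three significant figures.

L ≈ 280 mH

A = π(d/2)² = π(4.925×10^-3 m)² = 7.620×10^-5 m².
For a long solenoid, L = μ₀μᵣN²A/ℓ.
L = (4π×10⁻⁷)(1550)(828)²(7.620×10^-5)/(0.363 m) = 0.2803 H.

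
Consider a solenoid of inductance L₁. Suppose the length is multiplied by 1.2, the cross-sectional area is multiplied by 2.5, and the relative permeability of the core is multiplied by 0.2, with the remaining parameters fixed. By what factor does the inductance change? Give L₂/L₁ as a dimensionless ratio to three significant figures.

For a solenoid, L ∝ μᵣN²A/ℓ.
L₂/L₁ = (1.2)^-1 × (2.5) × (0.2) = 0.417.

L₂/L₁ = 0.417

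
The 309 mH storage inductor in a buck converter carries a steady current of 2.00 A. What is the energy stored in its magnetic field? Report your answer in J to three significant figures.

Stored magnetic energy: U = ½LI².
U = ½(0.309 H)(2.00 A)² = 0.618 J.

U ≈ 0.618 J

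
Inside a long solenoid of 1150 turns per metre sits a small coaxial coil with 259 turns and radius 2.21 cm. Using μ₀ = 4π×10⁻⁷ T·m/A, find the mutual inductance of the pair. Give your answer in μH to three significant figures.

The outer solenoid produces a uniform field B₁ = μ₀n₁I₁ across the inner coil,
so the flux linkage is N₂Φ = N₂B₁A₂ = μ₀n₁N₂A₂·I₁, giving M = μ₀n₁N₂A₂.
A₂ = πr² = π(2.210×10^-2 m)² = 1.534×10^-3 m².
M = (4π×10⁻⁷)(1150)(259)(1.534×10^-3) = 5.743×10^-4 H.

M ≈ 574 μH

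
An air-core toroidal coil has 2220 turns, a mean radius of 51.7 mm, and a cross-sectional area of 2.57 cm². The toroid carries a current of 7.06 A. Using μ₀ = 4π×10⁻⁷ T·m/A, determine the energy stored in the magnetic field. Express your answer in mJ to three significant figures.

U ≈ 122 mJ

L = μ₀N²A/(2πR) = (4π×10⁻⁷)(2220)²(2.570×10^-4)/(2π×5.170×10^-2) = 4.900×10^-3 H.
U = ½LI² = ½(4.900×10^-3)(7.06)² = 0.1221 J.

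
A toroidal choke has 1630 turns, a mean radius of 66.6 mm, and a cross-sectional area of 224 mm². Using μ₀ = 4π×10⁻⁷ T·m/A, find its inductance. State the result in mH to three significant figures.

For a thin toroid, L = μ₀N²A/(2πR).
L = (4π×10⁻⁷)(1630)²(2.240×10^-4) / (2π×6.660×10^-2 m) = 1.787×10^-3 H.

L ≈ 1.79 mH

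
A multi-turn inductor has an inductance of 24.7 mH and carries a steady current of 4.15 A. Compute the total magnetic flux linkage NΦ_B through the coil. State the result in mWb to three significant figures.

From L = NΦ_B/I, the flux linkage is NΦ_B = LI.
NΦ_B = (2.470×10^-2 H)(4.15 A) = 0.1025 Wb.

NΦ_B ≈ 103 mWb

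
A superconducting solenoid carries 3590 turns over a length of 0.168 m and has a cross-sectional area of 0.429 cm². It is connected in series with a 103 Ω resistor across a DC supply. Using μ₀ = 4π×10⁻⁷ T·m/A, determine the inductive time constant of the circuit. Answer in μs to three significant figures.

τ ≈ 40.2 μs

A = 0.429 cm² = 4.290×10^-5 m².
L = μ₀N²A/ℓ = (4π×10⁻⁷)(3590)²(4.290×10^-5)/(0.168) = 4.136×10^-3 H.
τ = L/R = (4.136×10^-3)/(103) = 4.015×10^-5 s.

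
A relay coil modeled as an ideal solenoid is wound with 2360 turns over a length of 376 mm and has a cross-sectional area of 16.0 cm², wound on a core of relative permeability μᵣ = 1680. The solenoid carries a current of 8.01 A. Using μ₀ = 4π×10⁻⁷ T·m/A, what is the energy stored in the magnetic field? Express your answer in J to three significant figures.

U ≈ 1610 J

A = 16.0 cm² = 1.600×10^-3 m².
L = μ₀μᵣN²A/ℓ = (4π×10⁻⁷)(1680)(2360)²(1.600×10^-3)/(0.376) = 50.04 H.
U = ½LI² = ½(50.04)(8.01)² = 1.605×10^3 J.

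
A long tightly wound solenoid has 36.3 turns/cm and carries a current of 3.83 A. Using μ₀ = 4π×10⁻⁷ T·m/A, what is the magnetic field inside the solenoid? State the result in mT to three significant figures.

B ≈ 17.5 mT

Inside a long solenoid, B = μ₀nI.
B = (4π×10⁻⁷)(3.630×10^3 m⁻¹)(3.83 A) = 1.747×10^-2 T.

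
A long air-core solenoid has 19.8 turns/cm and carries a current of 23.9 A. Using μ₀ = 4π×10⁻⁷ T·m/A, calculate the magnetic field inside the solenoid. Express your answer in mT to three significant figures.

Inside a long solenoid, B = μ₀nI.
B = (4π×10⁻⁷)(1.980×10^3 m⁻¹)(23.9 A) = 5.947×10^-2 T.

B ≈ 59.5 mT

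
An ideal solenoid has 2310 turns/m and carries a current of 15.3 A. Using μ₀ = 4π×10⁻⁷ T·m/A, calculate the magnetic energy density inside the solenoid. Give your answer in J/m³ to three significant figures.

u ≈ 785 J/m³

B = μ₀nI = (4π×10⁻⁷)(2.310×10^3)(15.3) = 4.441×10^-2 T.
u = B²/(2μ₀) = (4.441×10^-2)²/(2×4π×10⁻⁷) = 784.9 J/m³.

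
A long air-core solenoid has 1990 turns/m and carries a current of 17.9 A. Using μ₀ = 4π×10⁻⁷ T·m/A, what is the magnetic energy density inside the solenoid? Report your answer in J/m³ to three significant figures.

B = μ₀nI = (4π×10⁻⁷)(1.990×10^3)(17.9) = 4.476×10^-2 T.
u = B²/(2μ₀) = (4.476×10^-2)²/(2×4π×10⁻⁷) = 797.2 J/m³.

u ≈ 797 J/m³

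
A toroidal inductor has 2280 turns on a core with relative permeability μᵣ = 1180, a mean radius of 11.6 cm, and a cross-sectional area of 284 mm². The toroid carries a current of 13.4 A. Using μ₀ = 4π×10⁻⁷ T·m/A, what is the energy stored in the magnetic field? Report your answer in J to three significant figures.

L = μ₀μᵣN²A/(2πR) = (4π×10⁻⁷)(1180)(2280)²(2.840×10^-4)/(2π×0.116) = 3.004 H.
U = ½LI² = ½(3.004)(13.4)² = 269.7 J.

U ≈ 270 J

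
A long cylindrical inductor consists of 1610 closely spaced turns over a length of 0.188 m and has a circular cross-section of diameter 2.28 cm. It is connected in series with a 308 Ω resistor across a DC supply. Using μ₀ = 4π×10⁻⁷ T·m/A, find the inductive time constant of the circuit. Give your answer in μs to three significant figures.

A = π(d/2)² = π(1.140×10^-2 m)² = 4.083×10^-4 m².
L = μ₀N²A/ℓ = (4π×10⁻⁷)(1610)²(4.083×10^-4)/(0.188) = 7.074×10^-3 H.
τ = L/R = (7.074×10^-3)/(308) = 2.297×10^-5 s.

τ ≈ 23.0 μs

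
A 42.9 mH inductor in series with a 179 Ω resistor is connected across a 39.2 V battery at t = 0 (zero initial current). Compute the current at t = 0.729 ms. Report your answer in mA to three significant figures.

τ = L/R = 4.290×10^-2/179 = 2.397×10^-4 s; final current I_∞ = ε/R = 39.2/179 = 0.219 A.
I(t) = I_∞(1 − e^(−t/τ)) with t/τ = 3.042.
I = (0.219)(1 − e^(−3.042)) = 0.2085 A.

I ≈ 209 mA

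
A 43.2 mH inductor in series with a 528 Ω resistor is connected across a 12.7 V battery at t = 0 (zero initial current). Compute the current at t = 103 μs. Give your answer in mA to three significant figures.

τ = L/R = 4.320×10^-2/528 = 8.182×10^-5 s; final current I_∞ = ε/R = 12.7/528 = 2.405×10^-2 A.
I(t) = I_∞(1 − e^(−t/τ)) with t/τ = 1.259.
I = (2.405×10^-2)(1 − e^(−1.259)) = 1.722×10^-2 A.

I ≈ 17.2 mA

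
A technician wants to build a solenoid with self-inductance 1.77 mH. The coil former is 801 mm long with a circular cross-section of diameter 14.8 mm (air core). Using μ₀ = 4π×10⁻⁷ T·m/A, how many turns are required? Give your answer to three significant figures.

A = π(d/2)² = π(7.400×10^-3 m)² = 1.720×10^-4 m².
From L = μ₀N²A/ℓ, N = √(Lℓ / (μ₀A)).
N = √[(1.770×10^-3)(0.801) / ((4π×10⁻⁷)×1.720×10^-4)] = √(6.558×10^6) ≈ 2560.9.

N ≈ 2560 turns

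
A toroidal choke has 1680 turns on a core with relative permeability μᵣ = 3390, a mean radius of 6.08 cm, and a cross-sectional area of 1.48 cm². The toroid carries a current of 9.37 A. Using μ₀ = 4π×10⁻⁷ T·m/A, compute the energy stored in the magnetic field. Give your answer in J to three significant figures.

L = μ₀μᵣN²A/(2πR) = (4π×10⁻⁷)(3390)(1680)²(1.480×10^-4)/(2π×6.080×10^-2) = 4.658 H.
U = ½LI² = ½(4.658)(9.37)² = 204.48 J.

U ≈ 204 J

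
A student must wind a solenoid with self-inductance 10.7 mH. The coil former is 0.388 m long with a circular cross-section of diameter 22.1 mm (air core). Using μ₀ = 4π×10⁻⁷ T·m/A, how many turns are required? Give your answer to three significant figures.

N ≈ 2930 turns

A = π(d/2)² = π(1.105×10^-2 m)² = 3.836×10^-4 m².
From L = μ₀N²A/ℓ, N = √(Lℓ / (μ₀A)).
N = √[(1.070×10^-2)(0.388) / ((4π×10⁻⁷)×3.836×10^-4)] = √(8.613×10^6) ≈ 2934.7.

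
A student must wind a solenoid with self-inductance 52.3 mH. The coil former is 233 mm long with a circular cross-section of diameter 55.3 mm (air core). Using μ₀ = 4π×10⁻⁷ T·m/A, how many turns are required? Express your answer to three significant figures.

N ≈ 2010 turns

A = π(d/2)² = π(2.765×10^-2 m)² = 2.402×10^-3 m².
From L = μ₀N²A/ℓ, N = √(Lℓ / (μ₀A)).
N = √[(5.230×10^-2)(0.233) / ((4π×10⁻⁷)×2.402×10^-3)] = √(4.037×10^6) ≈ 2009.3.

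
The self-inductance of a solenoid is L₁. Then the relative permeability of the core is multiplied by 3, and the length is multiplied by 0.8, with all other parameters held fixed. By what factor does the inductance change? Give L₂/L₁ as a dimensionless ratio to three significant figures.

L₂/L₁ = 3.75

For a solenoid, L ∝ μᵣN²A/ℓ.
L₂/L₁ = (3) × (0.8)^-1 = 3.75.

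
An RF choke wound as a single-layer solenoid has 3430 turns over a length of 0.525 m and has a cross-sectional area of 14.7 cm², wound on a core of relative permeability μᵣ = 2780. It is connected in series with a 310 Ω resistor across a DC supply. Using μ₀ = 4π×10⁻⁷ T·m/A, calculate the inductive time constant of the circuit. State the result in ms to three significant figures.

A = 14.7 cm² = 1.470×10^-3 m².
L = μ₀μᵣN²A/ℓ = (4π×10⁻⁷)(2780)(3430)²(1.470×10^-3)/(0.525) = 115.1 H.
τ = L/R = (115.1)/(310) = 0.3712 s.

τ ≈ 371 ms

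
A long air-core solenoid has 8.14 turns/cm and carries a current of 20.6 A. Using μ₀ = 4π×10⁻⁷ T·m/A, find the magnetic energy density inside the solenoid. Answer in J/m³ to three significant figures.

u ≈ 177 J/m³

B = μ₀nI = (4π×10⁻⁷)(814)(20.6) = 2.107×10^-2 T.
u = B²/(2μ₀) = (2.107×10^-2)²/(2×4π×10⁻⁷) = 176.7 J/m³.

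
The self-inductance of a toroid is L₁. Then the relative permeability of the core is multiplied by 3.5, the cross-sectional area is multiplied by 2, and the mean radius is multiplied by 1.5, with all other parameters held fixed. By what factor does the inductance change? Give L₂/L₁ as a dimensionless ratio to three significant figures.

For a toroid, L ∝ μᵣN²A/R.
L₂/L₁ = (3.5) × (2) × (1.5)^-1 = 4.67.

L₂/L₁ = 4.67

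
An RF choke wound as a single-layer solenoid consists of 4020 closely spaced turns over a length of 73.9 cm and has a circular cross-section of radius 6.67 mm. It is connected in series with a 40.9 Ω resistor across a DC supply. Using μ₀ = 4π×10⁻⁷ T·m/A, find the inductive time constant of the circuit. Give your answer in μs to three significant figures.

τ ≈ 93.9 μs

A = πr² = π(6.670×10^-3 m)² = 1.398×10^-4 m².
L = μ₀N²A/ℓ = (4π×10⁻⁷)(4020)²(1.398×10^-4)/(0.739) = 3.841×10^-3 H.
τ = L/R = (3.841×10^-3)/(40.9) = 9.391×10^-5 s.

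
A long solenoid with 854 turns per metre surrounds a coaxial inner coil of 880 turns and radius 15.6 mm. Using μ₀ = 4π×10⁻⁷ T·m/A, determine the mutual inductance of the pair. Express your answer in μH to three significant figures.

The outer solenoid produces a uniform field B₁ = μ₀n₁I₁ across the inner coil,
so the flux linkage is N₂Φ = N₂B₁A₂ = μ₀n₁N₂A₂·I₁, giving M = μ₀n₁N₂A₂.
A₂ = πr² = π(1.560×10^-2 m)² = 7.645×10^-4 m².
M = (4π×10⁻⁷)(854)(880)(7.645×10^-4) = 7.220×10^-4 H.

M ≈ 722 μH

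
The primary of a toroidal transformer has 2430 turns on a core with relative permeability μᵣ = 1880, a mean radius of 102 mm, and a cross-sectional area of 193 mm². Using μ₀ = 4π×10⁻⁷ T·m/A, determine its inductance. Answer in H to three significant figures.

L ≈ 4.20 H

For a thin toroid, L = μ₀μᵣN²A/(2πR).
L = (4π×10⁻⁷)(1880)(2430)²(1.930×10^-4) / (2π×0.102 m) = 4.201 H.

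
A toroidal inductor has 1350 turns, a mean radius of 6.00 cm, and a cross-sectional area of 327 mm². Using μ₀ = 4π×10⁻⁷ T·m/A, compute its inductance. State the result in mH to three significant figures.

L ≈ 1.99 mH

For a thin toroid, L = μ₀N²A/(2πR).
L = (4π×10⁻⁷)(1350)²(3.270×10^-4) / (2π×6.000×10^-2 m) = 1.987×10^-3 H.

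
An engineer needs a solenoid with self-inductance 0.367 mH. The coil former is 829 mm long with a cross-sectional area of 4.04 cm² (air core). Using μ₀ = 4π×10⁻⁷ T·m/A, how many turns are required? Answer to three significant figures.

A = 4.04 cm² = 4.040×10^-4 m².
From L = μ₀N²A/ℓ, N = √(Lℓ / (μ₀A)).
N = √[(3.670×10^-4)(0.829) / ((4π×10⁻⁷)×4.040×10^-4)] = √(5.993×10^5) ≈ 774.1.

N ≈ 774 turns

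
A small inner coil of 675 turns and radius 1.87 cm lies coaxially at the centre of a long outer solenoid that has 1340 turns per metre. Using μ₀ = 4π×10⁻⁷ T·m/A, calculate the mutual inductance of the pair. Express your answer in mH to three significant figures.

The outer solenoid produces a uniform field B₁ = μ₀n₁I₁ across the inner coil,
so the flux linkage is N₂Φ = N₂B₁A₂ = μ₀n₁N₂A₂·I₁, giving M = μ₀n₁N₂A₂.
A₂ = πr² = π(1.870×10^-2 m)² = 1.099×10^-3 m².
M = (4π×10⁻⁷)(1340)(675)(1.099×10^-3) = 1.249×10^-3 H.

M ≈ 1.25 mH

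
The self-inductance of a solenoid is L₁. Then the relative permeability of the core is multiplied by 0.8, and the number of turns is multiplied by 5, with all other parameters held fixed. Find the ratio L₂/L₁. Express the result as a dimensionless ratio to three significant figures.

For a solenoid, L ∝ μᵣN²A/ℓ.
L₂/L₁ = (0.8) × (5)^2 = 20.0.

L₂/L₁ = 20.0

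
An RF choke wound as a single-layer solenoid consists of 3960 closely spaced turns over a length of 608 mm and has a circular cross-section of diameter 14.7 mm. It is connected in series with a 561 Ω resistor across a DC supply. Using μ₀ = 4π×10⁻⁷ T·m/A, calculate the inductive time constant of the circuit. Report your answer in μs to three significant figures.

A = π(d/2)² = π(7.350×10^-3 m)² = 1.697×10^-4 m².
L = μ₀N²A/ℓ = (4π×10⁻⁷)(3960)²(1.697×10^-4)/(0.608) = 5.501×10^-3 H.
τ = L/R = (5.501×10^-3)/(561) = 9.805×10^-6 s.

τ ≈ 9.81 μs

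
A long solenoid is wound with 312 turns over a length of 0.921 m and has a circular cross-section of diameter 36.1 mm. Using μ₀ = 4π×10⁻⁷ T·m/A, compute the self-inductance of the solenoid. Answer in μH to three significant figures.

A = π(d/2)² = π(1.805×10^-2 m)² = 1.024×10^-3 m².
For a long solenoid, L = μ₀N²A/ℓ.
L = (4π×10⁻⁷)(312)²(1.024×10^-3)/(0.921 m) = 1.359×10^-4 H.

L ≈ 136 μH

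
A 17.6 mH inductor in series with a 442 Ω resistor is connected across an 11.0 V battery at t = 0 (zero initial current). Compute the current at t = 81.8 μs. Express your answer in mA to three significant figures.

τ = L/R = 1.760×10^-2/442 = 3.982×10^-5 s; final current I_∞ = ε/R = 11.0/442 = 2.489×10^-2 A.
I(t) = I_∞(1 − e^(−t/τ)) with t/τ = 2.054.
I = (2.489×10^-2)(1 − e^(−2.054)) = 2.170×10^-2 A.

I ≈ 21.7 mA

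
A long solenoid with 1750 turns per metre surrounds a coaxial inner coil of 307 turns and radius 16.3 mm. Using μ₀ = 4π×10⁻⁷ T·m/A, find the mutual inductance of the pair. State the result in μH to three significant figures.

The outer solenoid produces a uniform field B₁ = μ₀n₁I₁ across the inner coil,
so the flux linkage is N₂Φ = N₂B₁A₂ = μ₀n₁N₂A₂·I₁, giving M = μ₀n₁N₂A₂.
A₂ = πr² = π(1.630×10^-2 m)² = 8.347×10^-4 m².
M = (4π×10⁻⁷)(1750)(307)(8.347×10^-4) = 5.635×10^-4 H.

M ≈ 564 μH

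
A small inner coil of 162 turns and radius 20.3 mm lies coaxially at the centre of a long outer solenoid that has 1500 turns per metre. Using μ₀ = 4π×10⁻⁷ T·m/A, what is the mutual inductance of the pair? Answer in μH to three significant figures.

The outer solenoid produces a uniform field B₁ = μ₀n₁I₁ across the inner coil,
so the flux linkage is N₂Φ = N₂B₁A₂ = μ₀n₁N₂A₂·I₁, giving M = μ₀n₁N₂A₂.
A₂ = πr² = π(2.030×10^-2 m)² = 1.2946×10^-3 m².
M = (4π×10⁻⁷)(1500)(162)(1.2946×10^-3) = 3.953×10^-4 H.

M ≈ 395 μH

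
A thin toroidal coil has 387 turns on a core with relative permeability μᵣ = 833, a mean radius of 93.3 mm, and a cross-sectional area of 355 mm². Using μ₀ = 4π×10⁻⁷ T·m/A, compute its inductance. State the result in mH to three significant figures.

L ≈ 94.9 mH

For a thin toroid, L = μ₀μᵣN²A/(2πR).
L = (4π×10⁻⁷)(833)(387)²(3.550×10^-4) / (2π×9.330×10^-2 m) = 9.494×10^-2 H.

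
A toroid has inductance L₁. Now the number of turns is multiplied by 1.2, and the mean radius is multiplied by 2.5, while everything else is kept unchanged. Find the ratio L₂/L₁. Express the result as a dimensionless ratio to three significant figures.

For a toroid, L ∝ μᵣN²A/R.
L₂/L₁ = (1.2)^2 × (2.5)^-1 = 0.576.

L₂/L₁ = 0.576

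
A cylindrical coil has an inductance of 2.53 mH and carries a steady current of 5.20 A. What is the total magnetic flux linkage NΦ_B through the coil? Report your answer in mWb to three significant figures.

NΦ_B ≈ 13.2 mWb

From L = NΦ_B/I, the flux linkage is NΦ_B = LI.
NΦ_B = (2.530×10^-3 H)(5.20 A) = 1.316×10^-2 Wb.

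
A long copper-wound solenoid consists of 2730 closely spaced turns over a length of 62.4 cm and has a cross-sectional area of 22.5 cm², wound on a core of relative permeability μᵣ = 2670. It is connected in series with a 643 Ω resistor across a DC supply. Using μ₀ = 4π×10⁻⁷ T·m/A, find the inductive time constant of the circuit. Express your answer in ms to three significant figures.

τ ≈ 140 ms

A = 22.5 cm² = 2.250×10^-3 m².
L = μ₀μᵣN²A/ℓ = (4π×10⁻⁷)(2670)(2730)²(2.250×10^-3)/(0.624) = 90.17 H.
τ = L/R = (90.17)/(643) = 0.1402 s.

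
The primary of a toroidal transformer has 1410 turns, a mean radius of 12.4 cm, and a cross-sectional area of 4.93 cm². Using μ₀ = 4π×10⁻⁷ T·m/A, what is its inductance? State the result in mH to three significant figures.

L ≈ 1.58 mH

For a thin toroid, L = μ₀N²A/(2πR).
L = (4π×10⁻⁷)(1410)²(4.930×10^-4) / (2π×0.124 m) = 1.581×10^-3 H.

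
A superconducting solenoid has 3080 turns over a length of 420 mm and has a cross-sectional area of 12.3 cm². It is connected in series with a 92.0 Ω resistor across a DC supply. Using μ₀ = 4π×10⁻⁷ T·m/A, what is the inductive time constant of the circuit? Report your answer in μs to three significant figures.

A = 12.3 cm² = 1.230×10^-3 m².
L = μ₀N²A/ℓ = (4π×10⁻⁷)(3080)²(1.230×10^-3)/(0.42) = 3.491×10^-2 H.
τ = L/R = (3.491×10^-2)/(92.0) = 3.7947×10^-4 s.

τ ≈ 379 μs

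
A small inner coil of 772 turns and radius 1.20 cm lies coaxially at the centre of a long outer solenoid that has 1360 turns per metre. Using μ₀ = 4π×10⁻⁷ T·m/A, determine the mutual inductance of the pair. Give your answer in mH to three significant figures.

M ≈ 0.597 mH

The outer solenoid produces a uniform field B₁ = μ₀n₁I₁ across the inner coil,
so the flux linkage is N₂Φ = N₂B₁A₂ = μ₀n₁N₂A₂·I₁, giving M = μ₀n₁N₂A₂.
A₂ = πr² = π(1.200×10^-2 m)² = 4.524×10^-4 m².
M = (4π×10⁻⁷)(1360)(772)(4.524×10^-4) = 5.969×10^-4 H.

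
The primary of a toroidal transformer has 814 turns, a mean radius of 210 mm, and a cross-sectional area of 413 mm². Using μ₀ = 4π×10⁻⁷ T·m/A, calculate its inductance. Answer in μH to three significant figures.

For a thin toroid, L = μ₀N²A/(2πR).
L = (4π×10⁻⁷)(814)²(4.130×10^-4) / (2π×0.21 m) = 2.606×10^-4 H.

L ≈ 261 μH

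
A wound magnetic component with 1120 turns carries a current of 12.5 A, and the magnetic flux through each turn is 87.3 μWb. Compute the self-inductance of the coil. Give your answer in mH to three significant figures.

L ≈ 7.82 mH

Self-inductance is defined by L = NΦ_B/I (flux linkage over current).
L = (1120)(8.730×10^-5 Wb)/(12.5 A) = 7.822×10^-3 H.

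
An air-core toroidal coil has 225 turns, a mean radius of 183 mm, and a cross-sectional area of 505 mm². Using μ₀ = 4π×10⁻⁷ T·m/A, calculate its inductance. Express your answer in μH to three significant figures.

For a thin toroid, L = μ₀N²A/(2πR).
L = (4π×10⁻⁷)(225)²(5.050×10^-4) / (2π×0.183 m) = 2.794×10^-5 H.

L ≈ 27.9 μH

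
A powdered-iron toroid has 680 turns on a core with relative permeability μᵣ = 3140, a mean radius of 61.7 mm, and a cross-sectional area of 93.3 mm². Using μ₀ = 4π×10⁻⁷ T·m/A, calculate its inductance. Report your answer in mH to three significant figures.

L ≈ 439 mH

For a thin toroid, L = μ₀μᵣN²A/(2πR).
L = (4π×10⁻⁷)(3140)(680)²(9.330×10^-5) / (2π×6.170×10^-2 m) = 0.4391 H.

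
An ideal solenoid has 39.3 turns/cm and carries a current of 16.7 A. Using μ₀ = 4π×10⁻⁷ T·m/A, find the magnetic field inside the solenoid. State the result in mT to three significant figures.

Inside a long solenoid, B = μ₀nI.
B = (4π×10⁻⁷)(3.930×10^3 m⁻¹)(16.7 A) = 8.247×10^-2 T.

B ≈ 82.5 mT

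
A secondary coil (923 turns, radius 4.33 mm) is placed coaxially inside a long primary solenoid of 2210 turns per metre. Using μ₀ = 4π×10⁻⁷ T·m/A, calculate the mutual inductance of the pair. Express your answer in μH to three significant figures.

The outer solenoid produces a uniform field B₁ = μ₀n₁I₁ across the inner coil,
so the flux linkage is N₂Φ = N₂B₁A₂ = μ₀n₁N₂A₂·I₁, giving M = μ₀n₁N₂A₂.
A₂ = πr² = π(4.330×10^-3 m)² = 5.890×10^-5 m².
M = (4π×10⁻⁷)(2210)(923)(5.890×10^-5) = 1.510×10^-4 H.

M ≈ 151 μH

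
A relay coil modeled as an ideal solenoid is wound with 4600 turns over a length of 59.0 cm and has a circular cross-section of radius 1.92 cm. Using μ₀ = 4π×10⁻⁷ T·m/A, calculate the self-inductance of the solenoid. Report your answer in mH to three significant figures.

A = πr² = π(1.920×10^-2 m)² = 1.158×10^-3 m².
For a long solenoid, L = μ₀N²A/ℓ.
L = (4π×10⁻⁷)(4600)²(1.158×10^-3)/(0.59 m) = 5.219×10^-2 H.

L ≈ 52.2 mH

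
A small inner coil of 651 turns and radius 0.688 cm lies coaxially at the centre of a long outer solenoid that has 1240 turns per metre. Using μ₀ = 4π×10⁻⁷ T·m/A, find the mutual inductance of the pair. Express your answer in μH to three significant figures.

The outer solenoid produces a uniform field B₁ = μ₀n₁I₁ across the inner coil,
so the flux linkage is N₂Φ = N₂B₁A₂ = μ₀n₁N₂A₂·I₁, giving M = μ₀n₁N₂A₂.
A₂ = πr² = π(6.880×10^-3 m)² = 1.487×10^-4 m².
M = (4π×10⁻⁷)(1240)(651)(1.487×10^-4) = 1.508×10^-4 H.

M ≈ 151 μH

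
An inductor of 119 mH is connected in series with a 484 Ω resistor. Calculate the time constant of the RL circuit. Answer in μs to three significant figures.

τ = L/R = (0.119 H)/(484 Ω) = 2.459×10^-4 s.

τ ≈ 246 μs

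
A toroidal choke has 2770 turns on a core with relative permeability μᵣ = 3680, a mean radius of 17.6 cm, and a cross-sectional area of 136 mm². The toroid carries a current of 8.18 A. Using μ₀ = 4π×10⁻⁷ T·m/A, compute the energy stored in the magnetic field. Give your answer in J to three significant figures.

L = μ₀μᵣN²A/(2πR) = (4π×10⁻⁷)(3680)(2770)²(1.360×10^-4)/(2π×0.176) = 4.364 H.
U = ½LI² = ½(4.364)(8.18)² = 146 J.

U ≈ 146 J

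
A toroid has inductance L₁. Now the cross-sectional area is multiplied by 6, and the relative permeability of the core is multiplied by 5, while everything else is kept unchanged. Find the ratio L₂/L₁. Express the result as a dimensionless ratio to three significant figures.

L₂/L₁ = 30.0

For a toroid, L ∝ μᵣN²A/R.
L₂/L₁ = (6) × (5) = 30.0.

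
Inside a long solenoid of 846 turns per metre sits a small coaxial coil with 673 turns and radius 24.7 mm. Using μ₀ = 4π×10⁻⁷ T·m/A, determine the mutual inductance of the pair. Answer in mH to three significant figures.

The outer solenoid produces a uniform field B₁ = μ₀n₁I₁ across the inner coil,
so the flux linkage is N₂Φ = N₂B₁A₂ = μ₀n₁N₂A₂·I₁, giving M = μ₀n₁N₂A₂.
A₂ = πr² = π(2.470×10^-2 m)² = 1.917×10^-3 m².
M = (4π×10⁻⁷)(846)(673)(1.917×10^-3) = 1.371×10^-3 H.

M ≈ 1.37 mH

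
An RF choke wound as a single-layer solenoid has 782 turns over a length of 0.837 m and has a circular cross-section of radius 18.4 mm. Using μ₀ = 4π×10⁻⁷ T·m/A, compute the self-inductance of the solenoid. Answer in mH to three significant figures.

L ≈ 0.977 mH

A = πr² = π(1.840×10^-2 m)² = 1.064×10^-3 m².
For a long solenoid, L = μ₀N²A/ℓ.
L = (4π×10⁻⁷)(782)²(1.064×10^-3)/(0.837 m) = 9.765×10^-4 H.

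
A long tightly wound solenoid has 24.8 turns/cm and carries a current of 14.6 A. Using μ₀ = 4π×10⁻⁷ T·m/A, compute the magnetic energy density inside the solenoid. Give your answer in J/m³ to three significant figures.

B = μ₀nI = (4π×10⁻⁷)(2.480×10^3)(14.6) = 4.550×10^-2 T.
u = B²/(2μ₀) = (4.550×10^-2)²/(2×4π×10⁻⁷) = 823.7 J/m³.

u ≈ 824 J/m³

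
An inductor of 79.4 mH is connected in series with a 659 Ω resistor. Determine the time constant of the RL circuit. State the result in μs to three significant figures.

τ = L/R = (7.940×10^-2 H)/(659 Ω) = 1.2049×10^-4 s.

τ ≈ 120 μs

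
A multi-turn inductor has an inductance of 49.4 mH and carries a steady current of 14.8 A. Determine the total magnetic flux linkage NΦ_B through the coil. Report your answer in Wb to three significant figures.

NΦ_B ≈ 0.731 Wb

From L = NΦ_B/I, the flux linkage is NΦ_B = LI.
NΦ_B = (4.940×10^-2 H)(14.8 A) = 0.7311 Wb.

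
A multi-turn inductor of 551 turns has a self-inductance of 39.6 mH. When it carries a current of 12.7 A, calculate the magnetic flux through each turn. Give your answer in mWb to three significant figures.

From L = NΦ_B/I, the flux per turn is Φ_B = LI/N.
Φ_B = (3.960×10^-2 H)(12.7 A)/551 = 9.127×10^-4 Wb.

Φ_B ≈ 0.913 mWb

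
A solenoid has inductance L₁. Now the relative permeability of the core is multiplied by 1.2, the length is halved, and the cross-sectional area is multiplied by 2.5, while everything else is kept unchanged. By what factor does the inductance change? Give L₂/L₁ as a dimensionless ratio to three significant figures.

L₂/L₁ = 6.00

For a solenoid, L ∝ μᵣN²A/ℓ.
L₂/L₁ = (1.2) × (0.5)^-1 × (2.5) = 6.00.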